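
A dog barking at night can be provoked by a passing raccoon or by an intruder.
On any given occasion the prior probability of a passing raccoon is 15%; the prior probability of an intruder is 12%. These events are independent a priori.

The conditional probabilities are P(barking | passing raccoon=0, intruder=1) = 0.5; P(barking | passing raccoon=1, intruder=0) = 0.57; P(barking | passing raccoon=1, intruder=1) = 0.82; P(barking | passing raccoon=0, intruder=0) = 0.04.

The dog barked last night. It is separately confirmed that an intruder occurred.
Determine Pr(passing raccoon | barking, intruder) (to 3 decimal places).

For the numerator, keep only passing raccoon=true terms: 0.82×0.15 = 0.123000
The normalizing constant is 0.5×0.85 + 0.82×0.15 = 0.548000
Posterior = 0.123000 / 0.548000 ≈ 0.224

Pr(passing raccoon | barking, intruder) ≈ 0.224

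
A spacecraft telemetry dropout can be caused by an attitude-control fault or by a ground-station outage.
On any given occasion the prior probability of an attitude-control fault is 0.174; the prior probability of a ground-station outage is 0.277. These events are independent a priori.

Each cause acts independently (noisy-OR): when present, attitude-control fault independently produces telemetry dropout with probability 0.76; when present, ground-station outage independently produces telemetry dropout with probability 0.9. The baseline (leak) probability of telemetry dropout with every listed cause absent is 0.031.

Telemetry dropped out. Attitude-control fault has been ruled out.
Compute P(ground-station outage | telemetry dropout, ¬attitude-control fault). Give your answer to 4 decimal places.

P(ground-station outage | telemetry dropout, ¬attitude-control fault) ≈ 0.9178

Under noisy-OR, P(telemetry dropout | causes) = 1 − (1−0.031)·∏(1−qᵢ) over the active causes.
For the numerator, keep only ground-station outage=true terms: 0.9031*0.277 = 0.250159
Normalizer over all consistent configurations: 0.031*0.723 + 0.9031*0.277 = 0.272572
Posterior = 0.250159 / 0.272572 ≈ 0.9178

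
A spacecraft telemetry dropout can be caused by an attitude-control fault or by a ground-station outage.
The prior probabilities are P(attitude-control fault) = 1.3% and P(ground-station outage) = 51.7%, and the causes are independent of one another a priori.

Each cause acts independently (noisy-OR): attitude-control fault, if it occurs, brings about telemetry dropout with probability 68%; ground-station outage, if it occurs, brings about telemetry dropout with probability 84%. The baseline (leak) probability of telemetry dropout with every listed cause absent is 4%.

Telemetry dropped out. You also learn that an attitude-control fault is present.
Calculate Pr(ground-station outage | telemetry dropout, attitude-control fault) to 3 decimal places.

Under noisy-OR, P(telemetry dropout | causes) = 1 − (1−0.04)·∏(1−qᵢ) over the active causes.
Enumerate both values of ground-station outage and weight by the priors:
  P(telemetry dropout | attitude-control fault) = 0.6928*0.483 + 0.950848*0.517
        = 0.334622 + 0.491588 = 0.826210
Keeping only the ground-station outage-present terms gives 0.491588, so
  P(ground-station outage | telemetry dropout, attitude-control fault) = 0.491588 / 0.826210 ≈ 0.595

Pr(ground-station outage | telemetry dropout, attitude-control fault) ≈ 0.595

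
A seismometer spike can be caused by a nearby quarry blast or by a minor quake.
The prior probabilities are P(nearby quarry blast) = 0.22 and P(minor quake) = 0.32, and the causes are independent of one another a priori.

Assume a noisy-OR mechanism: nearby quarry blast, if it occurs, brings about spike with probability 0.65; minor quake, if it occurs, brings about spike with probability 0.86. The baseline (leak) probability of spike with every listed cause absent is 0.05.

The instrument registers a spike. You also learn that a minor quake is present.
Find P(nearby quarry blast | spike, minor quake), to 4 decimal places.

P(nearby quarry blast | spike, minor quake) ≈ 0.2367

Under noisy-OR, P(spike | causes) = 1 − (1−0.05)·∏(1−qᵢ) over the active causes.
P(spike | minor quake) = 0.867×0.78 + 0.95345×0.22 = 0.676260 + 0.209759 = 0.886019
Restricting to configurations with nearby quarry blast present: 0.95345×0.22 = 0.209759.
So P(nearby quarry blast | spike, minor quake) = 0.209759/0.886019 ≈ 0.2367.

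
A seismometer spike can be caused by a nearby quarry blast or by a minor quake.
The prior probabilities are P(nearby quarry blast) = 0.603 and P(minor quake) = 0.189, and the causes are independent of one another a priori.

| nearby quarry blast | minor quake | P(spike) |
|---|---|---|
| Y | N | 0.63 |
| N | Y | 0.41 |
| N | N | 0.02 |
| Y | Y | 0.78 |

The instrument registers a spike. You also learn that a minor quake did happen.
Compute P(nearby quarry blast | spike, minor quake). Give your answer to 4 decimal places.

P(spike | minor quake) = 0.41×0.397 + 0.78×0.603 = 0.162770 + 0.470340 = 0.633110
Restricting to configurations with nearby quarry blast present: 0.78×0.603 = 0.470340.
Hence the posterior is 0.470340/0.633110 ≈ 0.7429.

P(nearby quarry blast | spike, minor quake) ≈ 0.7429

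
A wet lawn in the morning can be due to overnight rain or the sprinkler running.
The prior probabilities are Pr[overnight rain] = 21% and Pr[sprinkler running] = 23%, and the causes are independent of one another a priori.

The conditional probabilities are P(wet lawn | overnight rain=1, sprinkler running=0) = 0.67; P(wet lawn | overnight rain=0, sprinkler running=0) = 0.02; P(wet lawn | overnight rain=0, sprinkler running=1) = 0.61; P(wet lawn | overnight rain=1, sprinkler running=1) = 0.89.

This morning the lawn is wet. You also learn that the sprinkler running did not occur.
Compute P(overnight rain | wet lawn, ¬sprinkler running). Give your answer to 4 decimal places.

For the numerator, keep only overnight rain=true terms: 0.67×0.21 = 0.140700
The normalizing constant is 0.02×0.79 + 0.67×0.21 = 0.156500
Posterior = 0.140700 / 0.156500 ≈ 0.8990

P(overnight rain | wet lawn, ¬sprinkler running) ≈ 0.8990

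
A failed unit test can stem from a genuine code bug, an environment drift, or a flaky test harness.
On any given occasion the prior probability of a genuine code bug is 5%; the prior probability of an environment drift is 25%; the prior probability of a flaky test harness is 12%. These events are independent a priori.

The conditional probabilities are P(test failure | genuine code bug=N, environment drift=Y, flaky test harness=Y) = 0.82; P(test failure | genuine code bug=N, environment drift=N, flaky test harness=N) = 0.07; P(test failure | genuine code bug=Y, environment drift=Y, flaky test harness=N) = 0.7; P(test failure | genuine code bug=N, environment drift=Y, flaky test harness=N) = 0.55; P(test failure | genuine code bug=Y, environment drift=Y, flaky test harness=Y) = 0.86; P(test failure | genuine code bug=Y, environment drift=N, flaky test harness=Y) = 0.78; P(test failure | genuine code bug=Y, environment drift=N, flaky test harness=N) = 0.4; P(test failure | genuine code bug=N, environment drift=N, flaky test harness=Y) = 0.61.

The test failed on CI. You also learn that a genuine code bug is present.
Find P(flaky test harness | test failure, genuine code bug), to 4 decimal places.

P(flaky test harness | test failure, genuine code bug) ≈ 0.1868

P(test failure | genuine code bug) = 0.4·0.75·0.88 + 0.78·0.75·0.12 + 0.7·0.25·0.88 + 0.86·0.25·0.12 = 0.264000 + 0.070200 + 0.154000 + 0.025800 = 0.514000
Restricting to configurations with flaky test harness present: 0.070200 + 0.025800 = 0.096000.
So P(flaky test harness | test failure, genuine code bug) = 0.096000/0.514000 ≈ 0.1868.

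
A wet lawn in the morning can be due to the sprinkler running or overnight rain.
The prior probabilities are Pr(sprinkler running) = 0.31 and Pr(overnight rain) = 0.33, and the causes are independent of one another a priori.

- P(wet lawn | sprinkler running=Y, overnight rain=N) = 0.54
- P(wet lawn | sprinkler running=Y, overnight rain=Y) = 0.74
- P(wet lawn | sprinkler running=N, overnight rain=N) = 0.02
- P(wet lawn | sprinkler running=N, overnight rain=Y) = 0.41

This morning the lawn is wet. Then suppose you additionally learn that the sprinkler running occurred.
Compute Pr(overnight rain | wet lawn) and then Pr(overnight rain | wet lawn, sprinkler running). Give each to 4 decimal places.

By total probability over the 4 (sprinkler running, overnight rain) configurations:
  P(wet lawn) = 0.02*0.69*0.67 + 0.41*0.69*0.33 + 0.54*0.31*0.67 + 0.74*0.31*0.33
        = 0.009246 + 0.093357 + 0.112158 + 0.075702 = 0.290463
The terms with overnight rain present sum to 0.169059, so
  P(overnight rain | wet lawn) = 0.169059 / 0.290463 ≈ 0.5820

Now condition on the additional information:
Numerator (weight on configurations with overnight rain): 0.74×0.33 = 0.244200
The normalizing constant is 0.54×0.67 + 0.74×0.33 = 0.606000
Posterior = 0.244200 / 0.606000 ≈ 0.4030

Pr(overnight rain | wet lawn) ≈ 0.5820; Pr(overnight rain | wet lawn, sprinkler running) ≈ 0.4030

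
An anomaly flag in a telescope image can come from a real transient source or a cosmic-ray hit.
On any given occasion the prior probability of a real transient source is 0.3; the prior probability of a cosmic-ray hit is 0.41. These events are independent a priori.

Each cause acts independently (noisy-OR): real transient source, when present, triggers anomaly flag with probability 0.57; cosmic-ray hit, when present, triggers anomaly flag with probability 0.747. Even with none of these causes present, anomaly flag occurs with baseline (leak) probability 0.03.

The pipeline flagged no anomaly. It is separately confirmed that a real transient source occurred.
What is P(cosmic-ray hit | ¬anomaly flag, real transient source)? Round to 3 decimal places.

P(cosmic-ray hit | ¬anomaly flag, real transient source) ≈ 0.150

Under noisy-OR, P(anomaly flag | causes) = 1 − (1−0.03)·∏(1−qᵢ) over the active causes.
P(¬anomaly flag | real transient source) = 0.4171*0.59 + 0.105526*0.41 = 0.246089 + 0.043266 = 0.289355
Restricting to configurations with cosmic-ray hit present: 0.105526*0.41 = 0.043266.
P(cosmic-ray hit | ¬anomaly flag, real transient source) = 0.043266 / 0.289355 ≈ 0.150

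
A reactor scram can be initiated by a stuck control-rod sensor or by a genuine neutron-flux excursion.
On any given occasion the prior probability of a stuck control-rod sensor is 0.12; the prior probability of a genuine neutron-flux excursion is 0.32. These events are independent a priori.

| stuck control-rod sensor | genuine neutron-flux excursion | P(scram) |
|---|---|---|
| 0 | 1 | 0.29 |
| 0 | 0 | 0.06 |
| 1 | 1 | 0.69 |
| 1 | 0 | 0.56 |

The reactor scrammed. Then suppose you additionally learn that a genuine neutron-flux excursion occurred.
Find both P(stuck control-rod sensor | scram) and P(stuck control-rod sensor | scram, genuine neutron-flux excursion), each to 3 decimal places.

P(stuck control-rod sensor | scram) ≈ 0.380; P(stuck control-rod sensor | scram, genuine neutron-flux excursion) ≈ 0.245

Weight on stuck control-rod sensor=true, given the evidence: 0.045696 + 0.026496 = 0.072192
Normalizer over all consistent configurations: 0.06×0.88×0.68 + 0.29×0.88×0.32 + 0.56×0.12×0.68 + 0.69×0.12×0.32 = 0.189760
Posterior = 0.072192 / 0.189760 ≈ 0.380

With the extra evidence:
P(scram | genuine neutron-flux excursion) = 0.29·0.88 + 0.69·0.12 = 0.255200 + 0.082800 = 0.338000
The stuck control-rod sensor-present share is 0.69·0.12 = 0.082800.
P(stuck control-rod sensor | scram, genuine neutron-flux excursion) = 0.082800 / 0.338000 ≈ 0.245
The drop from 0.380 to 0.245 is the explaining-away (discounting) effect.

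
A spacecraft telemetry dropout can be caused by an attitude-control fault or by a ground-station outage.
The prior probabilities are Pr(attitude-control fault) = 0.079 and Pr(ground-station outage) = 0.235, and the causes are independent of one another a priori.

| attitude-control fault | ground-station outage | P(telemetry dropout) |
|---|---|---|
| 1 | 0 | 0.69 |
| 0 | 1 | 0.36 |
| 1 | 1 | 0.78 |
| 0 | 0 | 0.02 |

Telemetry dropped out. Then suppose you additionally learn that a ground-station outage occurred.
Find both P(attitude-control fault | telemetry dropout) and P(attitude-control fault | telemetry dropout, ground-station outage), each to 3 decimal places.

Enumerate the 4 (attitude-control fault, ground-station outage) configurations and weight by the priors:
  P(telemetry dropout) = 0.02×0.921×0.765 + 0.36×0.921×0.235 + 0.69×0.079×0.765 + 0.78×0.079×0.235
        = 0.014091 + 0.077917 + 0.041700 + 0.014481 = 0.148189
Configurations with attitude-control fault contribute 0.056181, so
  P(attitude-control fault | telemetry dropout) = 0.056181 / 0.148189 ≈ 0.379

Now also conditioning on ground-station outage=true:
P(telemetry dropout | ground-station outage) = 0.36*0.921 + 0.78*0.079 = 0.331560 + 0.061620 = 0.393180
The attitude-control fault-present share is 0.78*0.079 = 0.061620.
Hence the posterior is 0.061620/0.393180 ≈ 0.157.
Conditioning on ground-station outage lowers the posterior on attitude-control fault: the classic explaining-away effect in a common-effect structure.

P(attitude-control fault | telemetry dropout) ≈ 0.379; P(attitude-control fault | telemetry dropout, ground-station outage) ≈ 0.157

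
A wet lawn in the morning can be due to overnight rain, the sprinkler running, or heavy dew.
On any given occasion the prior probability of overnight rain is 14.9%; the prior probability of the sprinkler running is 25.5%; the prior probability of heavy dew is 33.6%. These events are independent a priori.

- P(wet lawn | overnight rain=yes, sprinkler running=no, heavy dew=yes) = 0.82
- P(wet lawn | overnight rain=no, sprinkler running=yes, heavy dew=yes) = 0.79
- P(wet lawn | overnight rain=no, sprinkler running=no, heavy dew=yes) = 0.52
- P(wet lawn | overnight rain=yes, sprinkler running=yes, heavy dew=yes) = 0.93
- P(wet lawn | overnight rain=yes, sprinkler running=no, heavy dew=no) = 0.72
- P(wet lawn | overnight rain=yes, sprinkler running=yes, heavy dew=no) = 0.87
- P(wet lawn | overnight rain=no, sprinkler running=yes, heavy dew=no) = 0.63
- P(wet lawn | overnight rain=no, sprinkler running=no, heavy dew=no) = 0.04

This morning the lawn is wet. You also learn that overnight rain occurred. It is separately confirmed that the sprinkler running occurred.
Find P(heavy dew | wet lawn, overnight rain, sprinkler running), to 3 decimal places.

P(heavy dew | wet lawn, overnight rain, sprinkler running) ≈ 0.351

For the numerator, keep only heavy dew=true terms: 0.93·0.336 = 0.312480
Normalizer over all consistent configurations: 0.87·0.664 + 0.93·0.336 = 0.890160
Posterior = 0.312480 / 0.890160 ≈ 0.351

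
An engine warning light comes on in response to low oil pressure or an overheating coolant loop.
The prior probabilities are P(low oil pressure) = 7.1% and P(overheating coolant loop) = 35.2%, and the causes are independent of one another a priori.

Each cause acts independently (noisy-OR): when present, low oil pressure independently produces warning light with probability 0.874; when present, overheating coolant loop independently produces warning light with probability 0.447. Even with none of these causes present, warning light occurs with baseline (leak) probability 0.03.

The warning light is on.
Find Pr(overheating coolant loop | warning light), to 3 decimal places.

Under noisy-OR, P(warning light | causes) = 1 − (1−0.03)·∏(1−qᵢ) over the active causes.
By total probability over the 4 (low oil pressure, overheating coolant loop) configurations:
  P(warning light) = 0.03*0.929*0.648 + 0.46359*0.929*0.352 + 0.87778*0.071*0.648 + 0.932412*0.071*0.352
        = 0.018060 + 0.151598 + 0.040385 + 0.023303 = 0.233346
Configurations with overheating coolant loop contribute 0.174901, so
  P(overheating coolant loop | warning light) = 0.174901 / 0.233346 ≈ 0.750

Pr(overheating coolant loop | warning light) ≈ 0.750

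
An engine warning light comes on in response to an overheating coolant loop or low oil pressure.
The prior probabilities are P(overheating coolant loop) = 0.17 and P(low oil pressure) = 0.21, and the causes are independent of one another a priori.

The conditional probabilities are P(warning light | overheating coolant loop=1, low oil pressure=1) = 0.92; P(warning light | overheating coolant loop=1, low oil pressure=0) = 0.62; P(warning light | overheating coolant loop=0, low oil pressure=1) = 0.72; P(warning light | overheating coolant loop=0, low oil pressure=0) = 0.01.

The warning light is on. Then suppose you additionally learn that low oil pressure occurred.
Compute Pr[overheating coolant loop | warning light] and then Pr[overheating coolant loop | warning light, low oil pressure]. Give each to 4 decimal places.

Sum P(warning light|·) weighted by the priors over the 4 (overheating coolant loop, low oil pressure) configurations:
  P(warning light) = 0.01×0.83×0.79 + 0.72×0.83×0.21 + 0.62×0.17×0.79 + 0.92×0.17×0.21
        = 0.006557 + 0.125496 + 0.083266 + 0.032844 = 0.248163
Keeping only the overheating coolant loop-present terms gives 0.116110, so
  P(overheating coolant loop | warning light) = 0.116110 / 0.248163 ≈ 0.4679

Now also conditioning on low oil pressure=true:
Numerator (weight on configurations with overheating coolant loop): 0.92*0.17 = 0.156400
Denominator P(warning light | low oil pressure): 0.72*0.83 + 0.92*0.17 = 0.754000
Posterior = 0.156400 / 0.754000 ≈ 0.2074

Pr[overheating coolant loop | warning light] ≈ 0.4679; Pr[overheating coolant loop | warning light, low oil pressure] ≈ 0.2074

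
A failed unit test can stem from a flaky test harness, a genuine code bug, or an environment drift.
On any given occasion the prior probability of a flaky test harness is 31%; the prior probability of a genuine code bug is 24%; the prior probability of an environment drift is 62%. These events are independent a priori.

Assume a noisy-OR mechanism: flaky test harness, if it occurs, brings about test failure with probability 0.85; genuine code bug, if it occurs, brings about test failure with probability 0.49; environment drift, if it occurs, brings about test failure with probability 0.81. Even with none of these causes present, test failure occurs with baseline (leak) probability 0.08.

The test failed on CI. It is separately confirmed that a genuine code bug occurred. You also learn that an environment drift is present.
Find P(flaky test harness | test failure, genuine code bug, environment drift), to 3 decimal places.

P(flaky test harness | test failure, genuine code bug, environment drift) ≈ 0.327

Under noisy-OR, P(test failure | causes) = 1 − (1−0.08)·∏(1−qᵢ) over the active causes.
Enumerate both values of flaky test harness and weight by the priors:
  P(test failure | genuine code bug, environment drift) = 0.910852*0.69 + 0.986628*0.31
        = 0.628488 + 0.305855 = 0.934343
Keeping only the flaky test harness-present terms gives 0.305855, so
  P(flaky test harness | test failure, genuine code bug, environment drift) = 0.305855 / 0.934343 ≈ 0.327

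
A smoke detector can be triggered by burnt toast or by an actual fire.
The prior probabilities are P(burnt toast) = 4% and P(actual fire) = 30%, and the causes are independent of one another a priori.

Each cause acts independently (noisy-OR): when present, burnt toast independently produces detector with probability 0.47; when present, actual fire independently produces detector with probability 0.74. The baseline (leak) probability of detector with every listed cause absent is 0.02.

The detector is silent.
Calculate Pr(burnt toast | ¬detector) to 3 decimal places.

Under noisy-OR, P(detector | causes) = 1 − (1−0.02)·∏(1−qᵢ) over the active causes.
P(¬detector) = 0.98*0.96*0.7 + 0.2548*0.96*0.3 + 0.5194*0.04*0.7 + 0.135044*0.04*0.3 = 0.658560 + 0.073382 + 0.014543 + 0.001621 = 0.748106
Restricting to configurations with burnt toast present: 0.014543 + 0.001621 = 0.016164.
P(burnt toast | ¬detector) = 0.016164 / 0.748106 ≈ 0.022

Pr(burnt toast | ¬detector) ≈ 0.022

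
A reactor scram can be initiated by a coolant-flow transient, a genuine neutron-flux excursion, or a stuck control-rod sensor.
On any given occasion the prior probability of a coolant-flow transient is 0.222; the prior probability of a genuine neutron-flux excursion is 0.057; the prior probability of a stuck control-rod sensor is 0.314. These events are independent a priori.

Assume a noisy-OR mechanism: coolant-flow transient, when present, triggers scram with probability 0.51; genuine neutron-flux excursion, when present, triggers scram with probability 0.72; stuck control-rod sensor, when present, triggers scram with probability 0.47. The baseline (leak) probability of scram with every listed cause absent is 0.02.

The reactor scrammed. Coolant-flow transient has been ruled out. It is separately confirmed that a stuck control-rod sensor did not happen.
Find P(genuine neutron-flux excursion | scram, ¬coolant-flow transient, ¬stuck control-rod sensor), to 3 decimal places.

Under noisy-OR, P(scram | causes) = 1 − (1−0.02)·∏(1−qᵢ) over the active causes.
Sum P(scram|·) weighted by the priors over both values of genuine neutron-flux excursion:
  P(scram | ¬coolant-flow transient, ¬stuck control-rod sensor) = 0.02·0.943 + 0.7256·0.057
        = 0.018860 + 0.041359 = 0.060219
Configurations with genuine neutron-flux excursion contribute 0.041359, so
  P(genuine neutron-flux excursion | scram, ¬coolant-flow transient, ¬stuck control-rod sensor) = 0.041359 / 0.060219 ≈ 0.687

P(genuine neutron-flux excursion | scram, ¬coolant-flow transient, ¬stuck control-rod sensor) ≈ 0.687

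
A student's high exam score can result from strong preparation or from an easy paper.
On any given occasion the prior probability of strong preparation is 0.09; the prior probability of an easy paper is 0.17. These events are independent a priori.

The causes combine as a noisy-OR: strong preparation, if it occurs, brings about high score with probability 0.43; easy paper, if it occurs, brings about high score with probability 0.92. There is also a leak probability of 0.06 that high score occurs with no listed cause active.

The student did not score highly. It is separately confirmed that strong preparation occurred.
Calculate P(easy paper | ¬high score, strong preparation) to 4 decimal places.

P(easy paper | ¬high score, strong preparation) ≈ 0.0161

Under noisy-OR, P(high score | causes) = 1 − (1−0.06)·∏(1−qᵢ) over the active causes.
P(¬high score | strong preparation) = 0.5358×0.83 + 0.042864×0.17 = 0.444714 + 0.007287 = 0.452001
The easy paper-present share is 0.042864×0.17 = 0.007287.
Hence the posterior is 0.007287/0.452001 ≈ 0.0161.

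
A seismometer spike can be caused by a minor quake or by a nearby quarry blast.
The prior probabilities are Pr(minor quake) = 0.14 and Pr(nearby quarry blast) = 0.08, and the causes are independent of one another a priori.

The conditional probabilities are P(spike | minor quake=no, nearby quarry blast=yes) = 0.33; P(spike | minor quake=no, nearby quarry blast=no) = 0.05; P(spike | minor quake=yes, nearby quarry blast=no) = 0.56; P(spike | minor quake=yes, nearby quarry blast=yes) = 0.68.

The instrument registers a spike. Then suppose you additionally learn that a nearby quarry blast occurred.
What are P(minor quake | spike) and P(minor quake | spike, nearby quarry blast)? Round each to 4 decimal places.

By total probability over the 4 (minor quake, nearby quarry blast) configurations:
  P(spike) = 0.05*0.86*0.92 + 0.33*0.86*0.08 + 0.56*0.14*0.92 + 0.68*0.14*0.08
        = 0.039560 + 0.022704 + 0.072128 + 0.007616 = 0.142008
Keeping only the minor quake-present terms gives 0.079744, so
  P(minor quake | spike) = 0.079744 / 0.142008 ≈ 0.5615

Now also conditioning on nearby quarry blast=true:
Numerator (weight on configurations with minor quake): 0.68×0.14 = 0.095200
Denominator P(spike | nearby quarry blast): 0.33×0.86 + 0.68×0.14 = 0.379000
P(minor quake | spike, nearby quarry blast) = 0.095200/0.379000 ≈ 0.2512
This is intercausal reasoning (explaining away): once nearby quarry blast accounts for the spike, minor quake becomes less likely.

P(minor quake | spike) ≈ 0.5615; P(minor quake | spike, nearby quarry blast) ≈ 0.2512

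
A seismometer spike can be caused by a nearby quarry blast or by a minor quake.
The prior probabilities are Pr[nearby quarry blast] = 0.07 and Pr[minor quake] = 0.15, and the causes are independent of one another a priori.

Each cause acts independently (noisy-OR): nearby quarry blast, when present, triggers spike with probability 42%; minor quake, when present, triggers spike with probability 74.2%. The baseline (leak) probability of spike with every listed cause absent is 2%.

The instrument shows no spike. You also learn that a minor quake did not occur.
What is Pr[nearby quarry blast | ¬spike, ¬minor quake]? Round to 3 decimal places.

Pr[nearby quarry blast | ¬spike, ¬minor quake] ≈ 0.042

Under noisy-OR, P(spike | causes) = 1 − (1−0.02)·∏(1−qᵢ) over the active causes.
P(¬spike | ¬minor quake) = 0.98·0.93 + 0.5684·0.07 = 0.911400 + 0.039788 = 0.951188
The nearby quarry blast-present share is 0.5684·0.07 = 0.039788.
So P(nearby quarry blast | ¬spike, ¬minor quake) = 0.039788/0.951188 ≈ 0.042.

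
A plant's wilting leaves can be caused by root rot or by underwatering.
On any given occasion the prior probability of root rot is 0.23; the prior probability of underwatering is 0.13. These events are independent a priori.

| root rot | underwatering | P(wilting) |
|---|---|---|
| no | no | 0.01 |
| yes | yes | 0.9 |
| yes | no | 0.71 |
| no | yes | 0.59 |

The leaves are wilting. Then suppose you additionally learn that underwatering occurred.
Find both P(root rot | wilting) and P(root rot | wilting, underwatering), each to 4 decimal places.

For the numerator, keep only root rot=true terms: 0.142071 + 0.026910 = 0.168981
Normalizer over all consistent configurations: 0.01×0.77×0.87 + 0.59×0.77×0.13 + 0.71×0.23×0.87 + 0.9×0.23×0.13 = 0.234739
P(root rot | wilting) = 0.168981/0.234739 ≈ 0.7199

Now condition on the additional information:
For the numerator, keep only root rot=true terms: 0.9×0.23 = 0.207000
The normalizing constant is 0.59×0.77 + 0.9×0.23 = 0.661300
P(root rot | wilting, underwatering) = 0.207000/0.661300 ≈ 0.3130
— underwatering explains away the evidence for root rot.

P(root rot | wilting) ≈ 0.7199; P(root rot | wilting, underwatering) ≈ 0.3130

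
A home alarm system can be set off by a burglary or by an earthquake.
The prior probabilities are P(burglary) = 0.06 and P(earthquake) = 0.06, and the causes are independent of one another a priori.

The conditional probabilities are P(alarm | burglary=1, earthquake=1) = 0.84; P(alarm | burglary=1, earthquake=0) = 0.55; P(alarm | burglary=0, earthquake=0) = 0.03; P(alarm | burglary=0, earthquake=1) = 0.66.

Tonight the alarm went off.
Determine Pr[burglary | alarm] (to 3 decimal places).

P(alarm) = 0.03*0.94*0.94 + 0.66*0.94*0.06 + 0.55*0.06*0.94 + 0.84*0.06*0.06 = 0.026508 + 0.037224 + 0.031020 + 0.003024 = 0.097776
Restricting to configurations with burglary present: 0.031020 + 0.003024 = 0.034044.
Hence the posterior is 0.034044/0.097776 ≈ 0.348.

Pr[burglary | alarm] ≈ 0.348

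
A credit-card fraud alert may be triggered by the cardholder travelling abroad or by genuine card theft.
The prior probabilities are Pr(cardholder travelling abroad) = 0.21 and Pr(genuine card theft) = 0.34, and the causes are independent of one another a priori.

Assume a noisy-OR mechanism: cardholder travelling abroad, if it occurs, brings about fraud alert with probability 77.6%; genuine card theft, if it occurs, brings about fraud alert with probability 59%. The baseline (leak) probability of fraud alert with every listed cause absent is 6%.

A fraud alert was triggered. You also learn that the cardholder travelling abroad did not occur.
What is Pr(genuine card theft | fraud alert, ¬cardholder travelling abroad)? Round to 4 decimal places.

Pr(genuine card theft | fraud alert, ¬cardholder travelling abroad) ≈ 0.8407

Under noisy-OR, P(fraud alert | causes) = 1 − (1−0.06)·∏(1−qᵢ) over the active causes.
Enumerate both values of genuine card theft and weight by the priors:
  P(fraud alert | ¬cardholder travelling abroad) = 0.06·0.66 + 0.6146·0.34
        = 0.039600 + 0.208964 = 0.248564
The terms with genuine card theft present sum to 0.208964, so
  P(genuine card theft | fraud alert, ¬cardholder travelling abroad) = 0.208964 / 0.248564 ≈ 0.8407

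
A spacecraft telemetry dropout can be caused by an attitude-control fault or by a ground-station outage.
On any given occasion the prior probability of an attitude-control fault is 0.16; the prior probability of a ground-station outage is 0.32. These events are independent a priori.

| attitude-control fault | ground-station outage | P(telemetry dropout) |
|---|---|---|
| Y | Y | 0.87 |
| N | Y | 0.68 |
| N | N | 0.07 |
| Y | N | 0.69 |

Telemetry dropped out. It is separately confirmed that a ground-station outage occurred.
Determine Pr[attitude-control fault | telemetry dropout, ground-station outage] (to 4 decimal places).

Pr[attitude-control fault | telemetry dropout, ground-station outage] ≈ 0.1959

Numerator (weight on configurations with attitude-control fault): 0.87×0.16 = 0.139200
Denominator P(telemetry dropout | ground-station outage): 0.68×0.84 + 0.87×0.16 = 0.710400
Posterior = 0.139200 / 0.710400 ≈ 0.1959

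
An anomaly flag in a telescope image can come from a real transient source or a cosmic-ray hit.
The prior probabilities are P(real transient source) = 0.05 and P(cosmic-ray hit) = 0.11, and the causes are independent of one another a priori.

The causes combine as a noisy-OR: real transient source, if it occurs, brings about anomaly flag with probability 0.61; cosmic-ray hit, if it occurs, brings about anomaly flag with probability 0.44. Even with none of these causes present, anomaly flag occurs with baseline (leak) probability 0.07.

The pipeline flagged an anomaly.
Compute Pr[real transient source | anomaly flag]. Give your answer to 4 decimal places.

Pr[real transient source | anomaly flag] ≈ 0.2306

Under noisy-OR, P(anomaly flag | causes) = 1 − (1−0.07)·∏(1−qᵢ) over the active causes.
P(anomaly flag) = 0.07*0.95*0.89 + 0.4792*0.95*0.11 + 0.6373*0.05*0.89 + 0.796888*0.05*0.11 = 0.059185 + 0.050076 + 0.028360 + 0.004383 = 0.142004
Of this, 0.032743 comes from 0.028360 + 0.004383 (the real transient source=true cases).
Hence the posterior is 0.032743/0.142004 ≈ 0.2306.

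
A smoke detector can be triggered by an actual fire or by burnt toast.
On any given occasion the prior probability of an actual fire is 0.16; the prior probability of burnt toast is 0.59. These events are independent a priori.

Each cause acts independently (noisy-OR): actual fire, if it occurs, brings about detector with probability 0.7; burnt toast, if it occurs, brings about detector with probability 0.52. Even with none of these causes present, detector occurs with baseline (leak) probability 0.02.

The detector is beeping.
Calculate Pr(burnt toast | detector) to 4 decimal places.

Pr(burnt toast | detector) ≈ 0.8659

Under noisy-OR, P(detector | causes) = 1 − (1−0.02)·∏(1−qᵢ) over the active causes.
For the numerator, keep only burnt toast=true terms: 0.262470 + 0.081078 = 0.343548
Denominator P(detector): 0.02×0.84×0.41 + 0.5296×0.84×0.59 + 0.706×0.16×0.41 + 0.85888×0.16×0.59 = 0.396750
P(burnt toast | detector) = 0.343548/0.396750 ≈ 0.8659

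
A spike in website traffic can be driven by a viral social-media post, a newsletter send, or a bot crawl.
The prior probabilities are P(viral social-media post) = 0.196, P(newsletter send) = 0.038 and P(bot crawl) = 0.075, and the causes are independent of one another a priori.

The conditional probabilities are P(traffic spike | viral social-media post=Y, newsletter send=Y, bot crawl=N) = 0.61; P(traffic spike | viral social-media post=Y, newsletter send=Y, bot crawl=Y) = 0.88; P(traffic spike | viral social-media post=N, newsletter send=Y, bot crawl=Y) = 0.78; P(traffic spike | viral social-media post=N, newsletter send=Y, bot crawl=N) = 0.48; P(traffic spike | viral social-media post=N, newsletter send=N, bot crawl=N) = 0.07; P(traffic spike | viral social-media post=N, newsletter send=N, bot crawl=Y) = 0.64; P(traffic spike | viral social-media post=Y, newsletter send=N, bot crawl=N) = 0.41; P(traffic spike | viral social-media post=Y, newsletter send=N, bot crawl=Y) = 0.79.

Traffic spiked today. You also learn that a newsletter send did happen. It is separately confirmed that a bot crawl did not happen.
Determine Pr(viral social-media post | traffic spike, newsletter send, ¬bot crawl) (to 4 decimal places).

Enumerate both values of viral social-media post and weight by the priors:
  P(traffic spike | newsletter send, ¬bot crawl) = 0.48*0.804 + 0.61*0.196
        = 0.385920 + 0.119560 = 0.505480
The terms with viral social-media post present sum to 0.119560, so
  P(viral social-media post | traffic spike, newsletter send, ¬bot crawl) = 0.119560 / 0.505480 ≈ 0.2365

Pr(viral social-media post | traffic spike, newsletter send, ¬bot crawl) ≈ 0.2365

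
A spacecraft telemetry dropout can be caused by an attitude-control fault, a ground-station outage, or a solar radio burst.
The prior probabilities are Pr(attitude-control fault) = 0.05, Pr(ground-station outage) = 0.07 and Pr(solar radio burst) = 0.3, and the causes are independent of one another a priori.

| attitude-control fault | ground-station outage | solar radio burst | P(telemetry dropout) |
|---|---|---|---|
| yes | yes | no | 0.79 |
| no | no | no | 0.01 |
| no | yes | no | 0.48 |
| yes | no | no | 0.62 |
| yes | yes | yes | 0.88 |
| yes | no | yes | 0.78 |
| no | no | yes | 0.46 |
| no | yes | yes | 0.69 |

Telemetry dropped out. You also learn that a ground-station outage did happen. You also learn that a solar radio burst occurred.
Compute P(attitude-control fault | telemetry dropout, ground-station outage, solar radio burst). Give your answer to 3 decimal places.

P(telemetry dropout | ground-station outage, solar radio burst) = 0.69*0.95 + 0.88*0.05 = 0.655500 + 0.044000 = 0.699500
The attitude-control fault-present share is 0.88*0.05 = 0.044000.
Hence the posterior is 0.044000/0.699500 ≈ 0.063.

P(attitude-control fault | telemetry dropout, ground-station outage, solar radio burst) ≈ 0.063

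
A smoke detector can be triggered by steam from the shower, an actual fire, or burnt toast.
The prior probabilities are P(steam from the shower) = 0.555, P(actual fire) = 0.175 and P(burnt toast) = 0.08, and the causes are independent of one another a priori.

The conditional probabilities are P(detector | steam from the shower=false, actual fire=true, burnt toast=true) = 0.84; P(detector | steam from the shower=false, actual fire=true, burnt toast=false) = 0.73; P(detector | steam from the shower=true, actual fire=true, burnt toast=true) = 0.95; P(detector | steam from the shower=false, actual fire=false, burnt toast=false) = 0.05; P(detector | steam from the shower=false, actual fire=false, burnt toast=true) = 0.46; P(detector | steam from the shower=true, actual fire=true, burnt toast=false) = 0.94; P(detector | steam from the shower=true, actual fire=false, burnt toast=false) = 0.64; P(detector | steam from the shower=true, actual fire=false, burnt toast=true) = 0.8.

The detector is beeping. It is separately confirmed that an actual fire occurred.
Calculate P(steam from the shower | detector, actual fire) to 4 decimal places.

P(detector | actual fire) = 0.73·0.445·0.92 + 0.84·0.445·0.08 + 0.94·0.555·0.92 + 0.95·0.555·0.08 = 0.298862 + 0.029904 + 0.479964 + 0.042180 = 0.850910
Restricting to configurations with steam from the shower present: 0.479964 + 0.042180 = 0.522144.
So P(steam from the shower | detector, actual fire) = 0.522144/0.850910 ≈ 0.6136.

P(steam from the shower | detector, actual fire) ≈ 0.6136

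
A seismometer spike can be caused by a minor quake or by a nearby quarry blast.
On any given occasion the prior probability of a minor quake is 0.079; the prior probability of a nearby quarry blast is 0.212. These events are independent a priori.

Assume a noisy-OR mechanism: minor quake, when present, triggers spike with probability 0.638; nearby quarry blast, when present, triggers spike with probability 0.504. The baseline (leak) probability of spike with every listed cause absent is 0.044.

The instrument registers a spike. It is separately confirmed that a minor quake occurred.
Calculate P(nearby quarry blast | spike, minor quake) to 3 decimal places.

P(nearby quarry blast | spike, minor quake) ≈ 0.254

Under noisy-OR, P(spike | causes) = 1 − (1−0.044)·∏(1−qᵢ) over the active causes.
Enumerate both values of nearby quarry blast and weight by the priors:
  P(spike | minor quake) = 0.653928×0.788 + 0.828348×0.212
        = 0.515295 + 0.175610 = 0.690905
The terms with nearby quarry blast present sum to 0.175610, so
  P(nearby quarry blast | spike, minor quake) = 0.175610 / 0.690905 ≈ 0.254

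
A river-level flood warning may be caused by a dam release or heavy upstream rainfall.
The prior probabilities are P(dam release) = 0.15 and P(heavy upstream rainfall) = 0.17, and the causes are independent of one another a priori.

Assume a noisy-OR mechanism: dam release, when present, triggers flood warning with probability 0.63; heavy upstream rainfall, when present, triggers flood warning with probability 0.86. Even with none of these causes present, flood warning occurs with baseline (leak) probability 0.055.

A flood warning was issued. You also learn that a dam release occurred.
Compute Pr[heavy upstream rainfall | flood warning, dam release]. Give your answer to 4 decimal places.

Under noisy-OR, P(flood warning | causes) = 1 − (1−0.055)·∏(1−qᵢ) over the active causes.
Sum P(flood warning|·) weighted by the priors over both values of heavy upstream rainfall:
  P(flood warning | dam release) = 0.65035×0.83 + 0.951049×0.17
        = 0.539790 + 0.161678 = 0.701468
The terms with heavy upstream rainfall present sum to 0.161678, so
  P(heavy upstream rainfall | flood warning, dam release) = 0.161678 / 0.701468 ≈ 0.2305

Pr[heavy upstream rainfall | flood warning, dam release] ≈ 0.2305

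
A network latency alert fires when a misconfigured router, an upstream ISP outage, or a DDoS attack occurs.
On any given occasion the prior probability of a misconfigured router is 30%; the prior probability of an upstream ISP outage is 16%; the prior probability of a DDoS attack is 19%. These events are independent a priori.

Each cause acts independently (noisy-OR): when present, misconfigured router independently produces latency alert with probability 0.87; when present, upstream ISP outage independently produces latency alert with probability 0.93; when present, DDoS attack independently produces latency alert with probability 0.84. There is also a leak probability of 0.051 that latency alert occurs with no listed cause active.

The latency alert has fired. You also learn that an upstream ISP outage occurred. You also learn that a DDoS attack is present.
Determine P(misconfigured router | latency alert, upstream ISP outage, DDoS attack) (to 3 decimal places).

P(misconfigured router | latency alert, upstream ISP outage, DDoS attack) ≈ 0.302

Under noisy-OR, P(latency alert | causes) = 1 − (1−0.051)·∏(1−qᵢ) over the active causes.
Numerator (weight on configurations with misconfigured router): 0.998618×0.3 = 0.299585
Denominator P(latency alert | upstream ISP outage, DDoS attack): 0.989371×0.7 + 0.998618×0.3 = 0.992145
Posterior = 0.299585 / 0.992145 ≈ 0.302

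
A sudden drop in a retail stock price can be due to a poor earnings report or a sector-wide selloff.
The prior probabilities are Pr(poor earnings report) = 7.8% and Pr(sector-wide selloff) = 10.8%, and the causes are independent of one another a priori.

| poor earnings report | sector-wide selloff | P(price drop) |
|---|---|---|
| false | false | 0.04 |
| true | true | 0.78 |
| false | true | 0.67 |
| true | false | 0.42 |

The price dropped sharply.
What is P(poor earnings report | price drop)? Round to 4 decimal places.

Enumerate the 4 (poor earnings report, sector-wide selloff) configurations and weight by the priors:
  P(price drop) = 0.04×0.922×0.892 + 0.67×0.922×0.108 + 0.42×0.078×0.892 + 0.78×0.078×0.108
        = 0.032897 + 0.066716 + 0.029222 + 0.006571 = 0.135406
Keeping only the poor earnings report-present terms gives 0.035793, so
  P(poor earnings report | price drop) = 0.035793 / 0.135406 ≈ 0.2643

P(poor earnings report | price drop) ≈ 0.2643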